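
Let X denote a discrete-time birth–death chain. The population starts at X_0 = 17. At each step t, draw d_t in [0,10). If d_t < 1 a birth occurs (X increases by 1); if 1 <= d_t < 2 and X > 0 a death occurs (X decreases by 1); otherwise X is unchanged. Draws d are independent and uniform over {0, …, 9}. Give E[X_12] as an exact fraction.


17

X can drop by at most 1 per step and X_0 = 17 > T = 12, so X_t >= 17 − t >= 5 > 0 for every t <= 12: the floor at 0 (the 'and X > 0' condition) never binds. Hence X_12 = X_0 + Σ_{t<12} Y_t with i.i.d. increments Y_t = y(d_t) ∈ {+1, −1, 0}.
Outcome values over d=0..9: [1, -1, 0, 0, 0, 0, 0, 0, 0, 0]
Σy = 0, Σy² = 2, M = 10
μ = 0/10 = 0,  σ² = 2/10 − (0)² = 1/5
E[X_12] = 17 + 12·(0) = 17


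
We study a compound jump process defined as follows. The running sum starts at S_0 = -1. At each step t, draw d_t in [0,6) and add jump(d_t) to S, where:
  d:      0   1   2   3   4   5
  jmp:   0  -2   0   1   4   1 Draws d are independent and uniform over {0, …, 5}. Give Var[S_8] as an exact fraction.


232/9

Outcome values over d=0..5: [0, -2, 0, 1, 4, 1]
Σy = 4, Σy² = 22, M = 6
μ = 4/6 = 2/3,  σ² = 22/6 − (2/3)² = 29/9
Independent increments: Var[S_8] = 8·σ² = 8·(29/9) = 232/9


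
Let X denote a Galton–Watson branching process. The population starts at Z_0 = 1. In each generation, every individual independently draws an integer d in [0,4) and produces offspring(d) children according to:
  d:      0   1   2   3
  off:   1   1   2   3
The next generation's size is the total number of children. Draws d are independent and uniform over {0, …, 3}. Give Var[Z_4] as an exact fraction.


Outcome values over d=0..3: [1, 1, 2, 3]
Σy = 7, Σy² = 15, M = 4
μ = 7/4 = 7/4,  σ² = 15/4 − (7/4)² = 11/16
V_0 = 0, E_0 = 1
V_1 = 11/16·E_0 + (7/4)²·V_0 = 11/16;  E_1 = 7/4
V_2 = 11/16·E_1 + (7/4)²·V_1 = 847/256;  E_2 = 49/16
V_3 = 11/16·E_2 + (7/4)²·V_2 = 50127/4096;  E_3 = 343/64
V_4 = 11/16·E_3 + (7/4)²·V_3 = 2697695/65536;  E_4 = 2401/256

2697695/65536


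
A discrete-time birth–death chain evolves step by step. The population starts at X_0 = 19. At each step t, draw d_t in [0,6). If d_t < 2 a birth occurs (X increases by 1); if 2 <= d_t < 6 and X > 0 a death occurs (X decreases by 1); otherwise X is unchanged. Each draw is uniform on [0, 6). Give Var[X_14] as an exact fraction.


X can drop by at most 1 per step and X_0 = 19 > T = 14, so X_t >= 19 − t >= 5 > 0 for every t <= 14: the floor at 0 (the 'and X > 0' condition) never binds. Hence X_14 = X_0 + Σ_{t<14} Y_t with i.i.d. increments Y_t = y(d_t) ∈ {+1, −1, 0}.
Outcome values over d=0..5: [1, 1, -1, -1, -1, -1]
Σy = -2, Σy² = 6, M = 6
μ = -2/6 = -1/3,  σ² = 6/6 − (-1/3)² = 8/9
Independent increments: Var[X_14] = 14·σ² = 14·(8/9) = 112/9

112/9


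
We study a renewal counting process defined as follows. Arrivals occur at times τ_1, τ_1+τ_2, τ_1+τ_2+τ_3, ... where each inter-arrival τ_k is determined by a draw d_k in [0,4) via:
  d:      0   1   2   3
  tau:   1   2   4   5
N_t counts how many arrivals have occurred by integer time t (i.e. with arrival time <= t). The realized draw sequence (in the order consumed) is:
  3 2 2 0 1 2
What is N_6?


draw d_1=3: τ_1=5, arrival time A_1=5
draw d_2=2: τ_2=4, arrival time A_2=9
draw d_3=2: τ_3=4, arrival time A_3=13
draw d_4=0: τ_4=1, arrival time A_4=14
draw d_5=1: τ_5=2, arrival time A_5=16
draw d_6=2: τ_6=4, arrival time A_6=20
N_t over t=0..6: 0:0 1:0 2:0 3:0 4:0 5:1 6:1

1


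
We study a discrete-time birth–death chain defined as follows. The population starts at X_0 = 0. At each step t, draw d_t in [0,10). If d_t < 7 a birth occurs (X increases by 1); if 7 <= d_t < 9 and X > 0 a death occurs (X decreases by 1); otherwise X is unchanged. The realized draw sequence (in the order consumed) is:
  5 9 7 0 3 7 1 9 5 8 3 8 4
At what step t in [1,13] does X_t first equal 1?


1

t=0: X=0, d=5 → birth, X_1=1
t=1: X=1, d=9 → hold, X_2=1
t=2: X=1, d=7 → death, X_3=0
t=3: X=0, d=0 → birth, X_4=1
t=4: X=1, d=3 → birth, X_5=2
t=5: X=2, d=7 → death, X_6=1
t=6: X=1, d=1 → birth, X_7=2
t=7: X=2, d=9 → hold, X_8=2
t=8: X=2, d=5 → birth, X_9=3
t=9: X=3, d=8 → death, X_10=2
t=10: X=2, d=3 → birth, X_11=3
t=11: X=3, d=8 → death, X_12=2
t=12: X=2, d=4 → birth, X_13=3


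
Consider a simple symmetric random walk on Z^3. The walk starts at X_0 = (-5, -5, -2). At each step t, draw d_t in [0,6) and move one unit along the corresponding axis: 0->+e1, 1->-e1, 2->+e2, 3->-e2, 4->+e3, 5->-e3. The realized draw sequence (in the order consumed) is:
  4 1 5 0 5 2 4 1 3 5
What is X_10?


t=0: X=(-5, -5, -2), d=4 → +e3, X_1=(-5, -5, -1)
t=1: X=(-5, -5, -1), d=1 → -e1, X_2=(-6, -5, -1)
t=2: X=(-6, -5, -1), d=5 → -e3, X_3=(-6, -5, -2)
t=3: X=(-6, -5, -2), d=0 → +e1, X_4=(-5, -5, -2)
t=4: X=(-5, -5, -2), d=5 → -e3, X_5=(-5, -5, -3)
t=5: X=(-5, -5, -3), d=2 → +e2, X_6=(-5, -4, -3)
t=6: X=(-5, -4, -3), d=4 → +e3, X_7=(-5, -4, -2)
t=7: X=(-5, -4, -2), d=1 → -e1, X_8=(-6, -4, -2)
t=8: X=(-6, -4, -2), d=3 → -e2, X_9=(-6, -5, -2)
t=9: X=(-6, -5, -2), d=5 → -e3, X_10=(-6, -5, -3)

(-6, -5, -3)


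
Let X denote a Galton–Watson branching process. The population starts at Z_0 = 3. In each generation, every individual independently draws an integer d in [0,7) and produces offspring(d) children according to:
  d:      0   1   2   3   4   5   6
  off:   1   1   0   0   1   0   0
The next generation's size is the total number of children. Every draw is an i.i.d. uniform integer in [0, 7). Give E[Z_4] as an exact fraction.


Outcome values over d=0..6: [1, 1, 0, 0, 1, 0, 0]
Σy = 3, Σy² = 3, M = 7
μ = 3/7 = 3/7,  σ² = 3/7 − (3/7)² = 12/49
E[Z_0] = 3
E[Z_1] = 3/7·E[Z_0] = 9/7
E[Z_2] = 3/7·E[Z_1] = 27/49
E[Z_3] = 3/7·E[Z_2] = 81/343
E[Z_4] = 3/7·E[Z_3] = 243/2401

243/2401


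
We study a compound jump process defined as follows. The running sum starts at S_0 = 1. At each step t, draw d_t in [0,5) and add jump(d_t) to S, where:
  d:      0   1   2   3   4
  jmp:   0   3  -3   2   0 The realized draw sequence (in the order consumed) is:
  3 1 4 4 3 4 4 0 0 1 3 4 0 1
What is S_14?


t=0: S=1, d=3, jump=2, S_1=3
t=1: S=3, d=1, jump=3, S_2=6
t=2: S=6, d=4, jump=0, S_3=6
t=3: S=6, d=4, jump=0, S_4=6
t=4: S=6, d=3, jump=2, S_5=8
t=5: S=8, d=4, jump=0, S_6=8
t=6: S=8, d=4, jump=0, S_7=8
t=7: S=8, d=0, jump=0, S_8=8
t=8: S=8, d=0, jump=0, S_9=8
t=9: S=8, d=1, jump=3, S_10=11
t=10: S=11, d=3, jump=2, S_11=13
t=11: S=13, d=4, jump=0, S_12=13
t=12: S=13, d=0, jump=0, S_13=13
t=13: S=13, d=1, jump=3, S_14=16

16


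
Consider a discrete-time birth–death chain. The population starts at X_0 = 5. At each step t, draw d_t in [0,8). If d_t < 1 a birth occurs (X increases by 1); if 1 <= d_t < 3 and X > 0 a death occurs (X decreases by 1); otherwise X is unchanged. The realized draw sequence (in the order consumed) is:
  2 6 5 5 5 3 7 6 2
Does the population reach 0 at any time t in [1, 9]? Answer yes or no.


t=0: X=5, d=2 → death, X_1=4
t=1: X=4, d=6 → hold, X_2=4
t=2: X=4, d=5 → hold, X_3=4
t=3: X=4, d=5 → hold, X_4=4
t=4: X=4, d=5 → hold, X_5=4
t=5: X=4, d=3 → hold, X_6=4
t=6: X=4, d=7 → hold, X_7=4
t=7: X=4, d=6 → hold, X_8=4
t=8: X=4, d=2 → death, X_9=3

no


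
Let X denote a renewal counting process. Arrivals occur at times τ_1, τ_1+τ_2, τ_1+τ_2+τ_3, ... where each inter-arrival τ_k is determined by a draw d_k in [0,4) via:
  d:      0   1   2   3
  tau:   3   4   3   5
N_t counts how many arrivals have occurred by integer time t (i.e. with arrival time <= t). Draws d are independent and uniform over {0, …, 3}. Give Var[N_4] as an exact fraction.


3/16

Inter-arrival values over d=0..3: [3, 4, 3, 5]
Each d has probability 1/4, so the pmf of τ is: f(3) = 1/2, f(4) = 1/4, f(5) = 1/4
Let p_n(j) = P(N_n = j), with p_0 = [1]. Condition on τ_1: p_n(0) = P(τ > n), and for j >= 1, p_n(j) = Σ_{k<=n} f(k)·p_{n−k}(j−1)
p_1 = [1]  (j = 0)
p_2 = [1]  (j = 0)
p_3 = [1/2, 1/2]  (j = 0..1)
p_4 = [1/4, 3/4]  (j = 0..1)
E[N_4] = Σ j·p_4(j) = 3/4;  E[N_4²] = Σ j²·p_4(j) = 3/4
Var[N_4] = 3/4 − (3/4)² = 3/16


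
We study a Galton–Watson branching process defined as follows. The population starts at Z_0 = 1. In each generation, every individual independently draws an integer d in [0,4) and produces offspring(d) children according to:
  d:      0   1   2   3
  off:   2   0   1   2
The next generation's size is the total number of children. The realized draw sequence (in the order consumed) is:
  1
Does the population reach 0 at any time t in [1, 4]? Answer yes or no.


gen 0: Z_0=1, draws=[1], offspring=[0], Z_1=0
gen 1: Z_1=0, draws=[], offspring=[], Z_2=0
gen 2: Z_2=0, draws=[], offspring=[], Z_3=0
gen 3: Z_3=0, draws=[], offspring=[], Z_4=0

yes


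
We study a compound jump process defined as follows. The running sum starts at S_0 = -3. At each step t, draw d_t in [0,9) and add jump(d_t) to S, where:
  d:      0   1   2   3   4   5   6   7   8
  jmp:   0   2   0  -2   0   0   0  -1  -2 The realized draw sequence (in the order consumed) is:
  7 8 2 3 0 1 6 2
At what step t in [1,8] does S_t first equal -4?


1

t=0: S=-3, d=7, jump=-1, S_1=-4
t=1: S=-4, d=8, jump=-2, S_2=-6
t=2: S=-6, d=2, jump=0, S_3=-6
t=3: S=-6, d=3, jump=-2, S_4=-8
t=4: S=-8, d=0, jump=0, S_5=-8
t=5: S=-8, d=1, jump=2, S_6=-6
t=6: S=-6, d=6, jump=0, S_7=-6
t=7: S=-6, d=2, jump=0, S_8=-6


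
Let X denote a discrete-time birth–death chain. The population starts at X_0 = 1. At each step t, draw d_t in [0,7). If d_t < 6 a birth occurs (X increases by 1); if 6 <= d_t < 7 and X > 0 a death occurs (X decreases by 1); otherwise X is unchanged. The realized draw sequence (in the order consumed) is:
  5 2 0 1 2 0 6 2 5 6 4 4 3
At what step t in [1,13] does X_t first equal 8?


t=0: X=1, d=5 → birth, X_1=2
t=1: X=2, d=2 → birth, X_2=3
t=2: X=3, d=0 → birth, X_3=4
t=3: X=4, d=1 → birth, X_4=5
t=4: X=5, d=2 → birth, X_5=6
t=5: X=6, d=0 → birth, X_6=7
t=6: X=7, d=6 → death, X_7=6
t=7: X=6, d=2 → birth, X_8=7
t=8: X=7, d=5 → birth, X_9=8
t=9: X=8, d=6 → death, X_10=7
t=10: X=7, d=4 → birth, X_11=8
t=11: X=8, d=4 → birth, X_12=9
t=12: X=9, d=3 → birth, X_13=10

9


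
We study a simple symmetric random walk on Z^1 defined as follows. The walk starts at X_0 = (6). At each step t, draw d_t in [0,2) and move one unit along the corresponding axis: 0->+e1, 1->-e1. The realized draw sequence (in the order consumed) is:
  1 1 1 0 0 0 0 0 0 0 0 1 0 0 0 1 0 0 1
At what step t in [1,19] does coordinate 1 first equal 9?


9

t=0: X=(6), d=1 → -e1, X_1=(5)
t=1: X=(5), d=1 → -e1, X_2=(4)
t=2: X=(4), d=1 → -e1, X_3=(3)
t=3: X=(3), d=0 → +e1, X_4=(4)
t=4: X=(4), d=0 → +e1, X_5=(5)
t=5: X=(5), d=0 → +e1, X_6=(6)
t=6: X=(6), d=0 → +e1, X_7=(7)
t=7: X=(7), d=0 → +e1, X_8=(8)
t=8: X=(8), d=0 → +e1, X_9=(9)
t=9: X=(9), d=0 → +e1, X_10=(10)
t=10: X=(10), d=0 → +e1, X_11=(11)
t=11: X=(11), d=1 → -e1, X_12=(10)
t=12: X=(10), d=0 → +e1, X_13=(11)
t=13: X=(11), d=0 → +e1, X_14=(12)
t=14: X=(12), d=0 → +e1, X_15=(13)
t=15: X=(13), d=1 → -e1, X_16=(12)
t=16: X=(12), d=0 → +e1, X_17=(13)
t=17: X=(13), d=0 → +e1, X_18=(14)
t=18: X=(14), d=1 → -e1, X_19=(13)


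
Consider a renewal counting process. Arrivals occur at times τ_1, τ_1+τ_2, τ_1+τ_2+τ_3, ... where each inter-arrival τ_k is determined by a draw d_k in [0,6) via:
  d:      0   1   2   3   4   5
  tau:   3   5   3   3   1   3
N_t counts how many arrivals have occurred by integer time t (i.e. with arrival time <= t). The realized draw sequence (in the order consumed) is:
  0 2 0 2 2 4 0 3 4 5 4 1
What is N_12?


draw d_1=0: τ_1=3, arrival time A_1=3
draw d_2=2: τ_2=3, arrival time A_2=6
draw d_3=0: τ_3=3, arrival time A_3=9
draw d_4=2: τ_4=3, arrival time A_4=12
draw d_5=2: τ_5=3, arrival time A_5=15
draw d_6=4: τ_6=1, arrival time A_6=16
draw d_7=0: τ_7=3, arrival time A_7=19
draw d_8=3: τ_8=3, arrival time A_8=22
draw d_9=4: τ_9=1, arrival time A_9=23
draw d_10=5: τ_10=3, arrival time A_10=26
draw d_11=4: τ_11=1, arrival time A_11=27
draw d_12=1: τ_12=5, arrival time A_12=32
N_t over t=0..12: 0:0 1:0 2:0 3:1 4:1 5:1 6:2 7:2 8:2 9:3 10:3 11:3 12:4

4


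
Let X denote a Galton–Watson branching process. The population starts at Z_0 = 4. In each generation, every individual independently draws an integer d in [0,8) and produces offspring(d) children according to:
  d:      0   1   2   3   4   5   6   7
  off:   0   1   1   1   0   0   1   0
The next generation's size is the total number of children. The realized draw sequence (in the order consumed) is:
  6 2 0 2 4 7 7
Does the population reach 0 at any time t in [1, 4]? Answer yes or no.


gen 0: Z_0=4, draws=[6, 2, 0, 2], offspring=[1, 1, 0, 1], Z_1=3
gen 1: Z_1=3, draws=[4, 7, 7], offspring=[0, 0, 0], Z_2=0
gen 2: Z_2=0, draws=[], offspring=[], Z_3=0
gen 3: Z_3=0, draws=[], offspring=[], Z_4=0

yes


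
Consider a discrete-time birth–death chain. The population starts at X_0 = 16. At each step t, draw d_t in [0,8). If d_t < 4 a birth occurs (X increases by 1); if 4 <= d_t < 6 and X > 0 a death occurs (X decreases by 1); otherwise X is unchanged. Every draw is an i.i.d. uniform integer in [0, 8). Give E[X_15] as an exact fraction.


79/4

X can drop by at most 1 per step and X_0 = 16 > T = 15, so X_t >= 16 − t >= 1 > 0 for every t <= 15: the floor at 0 (the 'and X > 0' condition) never binds. Hence X_15 = X_0 + Σ_{t<15} Y_t with i.i.d. increments Y_t = y(d_t) ∈ {+1, −1, 0}.
Outcome values over d=0..7: [1, 1, 1, 1, -1, -1, 0, 0]
Σy = 2, Σy² = 6, M = 8
μ = 2/8 = 1/4,  σ² = 6/8 − (1/4)² = 11/16
E[X_15] = 16 + 15·(1/4) = 79/4


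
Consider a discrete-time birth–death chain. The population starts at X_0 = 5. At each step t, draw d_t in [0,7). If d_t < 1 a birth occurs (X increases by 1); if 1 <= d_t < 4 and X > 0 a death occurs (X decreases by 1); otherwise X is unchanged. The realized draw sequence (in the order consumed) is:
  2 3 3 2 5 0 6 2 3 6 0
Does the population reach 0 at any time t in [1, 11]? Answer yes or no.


t=0: X=5, d=2 → death, X_1=4
t=1: X=4, d=3 → death, X_2=3
t=2: X=3, d=3 → death, X_3=2
t=3: X=2, d=2 → death, X_4=1
t=4: X=1, d=5 → hold, X_5=1
t=5: X=1, d=0 → birth, X_6=2
t=6: X=2, d=6 → hold, X_7=2
t=7: X=2, d=2 → death, X_8=1
t=8: X=1, d=3 → death, X_9=0
t=9: X=0, d=6 → hold, X_10=0
t=10: X=0, d=0 → birth, X_11=1

yes


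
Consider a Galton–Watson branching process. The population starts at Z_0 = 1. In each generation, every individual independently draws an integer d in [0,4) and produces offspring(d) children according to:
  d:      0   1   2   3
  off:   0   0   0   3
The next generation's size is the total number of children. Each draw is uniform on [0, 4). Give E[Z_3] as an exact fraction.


Outcome values over d=0..3: [0, 0, 0, 3]
Σy = 3, Σy² = 9, M = 4
μ = 3/4 = 3/4,  σ² = 9/4 − (3/4)² = 27/16
E[Z_0] = 1
E[Z_1] = 3/4·E[Z_0] = 3/4
E[Z_2] = 3/4·E[Z_1] = 9/16
E[Z_3] = 3/4·E[Z_2] = 27/64

27/64


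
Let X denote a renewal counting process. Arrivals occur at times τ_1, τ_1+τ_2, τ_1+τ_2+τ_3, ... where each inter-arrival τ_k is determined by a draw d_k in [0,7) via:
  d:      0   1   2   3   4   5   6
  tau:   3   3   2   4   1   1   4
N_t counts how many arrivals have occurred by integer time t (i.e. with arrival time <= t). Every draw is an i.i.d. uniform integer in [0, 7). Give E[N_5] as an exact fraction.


Inter-arrival values over d=0..6: [3, 3, 2, 4, 1, 1, 4]
Each d has probability 1/7, so the pmf of τ is: f(1) = 2/7, f(2) = 1/7, f(3) = 2/7, f(4) = 2/7
Renewal equation for m(n) = E[N_n]: condition on τ_1 = k (if k <= n, one arrival plus a fresh copy on the remaining n−k steps): m(n) = F(n) + Σ_{k<=n} f(k)·m(n−k), where F(n) = P(τ <= n) and m(0) = 0
m(1) = F(1) = 2/7
m(2) = F(2) + f(1)·m(1) = 3/7 + 2/7·2/7 = 25/49
m(3) = F(3) + f(1)·m(2) + f(2)·m(1) = 5/7 + 2/7·25/49 + 1/7·2/7 = 309/343
m(4) = F(4) + f(1)·m(3) + f(2)·m(2) + f(3)·m(1) = 1 + 2/7·309/343 + 1/7·25/49 + 2/7·2/7 = 3390/2401
m(5) = F(5) + f(1)·m(4) + f(2)·m(3) + f(3)·m(2) + f(4)·m(1) = 1 + 2/7·3390/2401 + 1/7·309/343 + 2/7·25/49 + 2/7·2/7 = 29572/16807
E[N_5] = m(5) = 29572/16807

29572/16807


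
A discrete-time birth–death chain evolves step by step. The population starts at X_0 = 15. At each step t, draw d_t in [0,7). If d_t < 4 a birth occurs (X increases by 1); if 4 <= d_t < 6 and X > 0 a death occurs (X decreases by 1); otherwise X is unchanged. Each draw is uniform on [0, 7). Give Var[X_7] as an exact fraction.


X can drop by at most 1 per step and X_0 = 15 > T = 7, so X_t >= 15 − t >= 8 > 0 for every t <= 7: the floor at 0 (the 'and X > 0' condition) never binds. Hence X_7 = X_0 + Σ_{t<7} Y_t with i.i.d. increments Y_t = y(d_t) ∈ {+1, −1, 0}.
Outcome values over d=0..6: [1, 1, 1, 1, -1, -1, 0]
Σy = 2, Σy² = 6, M = 7
μ = 2/7 = 2/7,  σ² = 6/7 − (2/7)² = 38/49
Independent increments: Var[X_7] = 7·σ² = 7·(38/49) = 38/7

38/7


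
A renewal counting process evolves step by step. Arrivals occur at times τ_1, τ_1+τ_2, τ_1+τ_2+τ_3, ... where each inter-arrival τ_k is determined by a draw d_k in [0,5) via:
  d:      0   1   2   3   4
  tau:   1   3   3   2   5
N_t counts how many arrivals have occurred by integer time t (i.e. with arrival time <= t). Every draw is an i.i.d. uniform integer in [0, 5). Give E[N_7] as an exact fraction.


Inter-arrival values over d=0..4: [1, 3, 3, 2, 5]
Each d has probability 1/5, so the pmf of τ is: f(1) = 1/5, f(2) = 1/5, f(3) = 2/5, f(5) = 1/5
Renewal equation for m(n) = E[N_n]: condition on τ_1 = k (if k <= n, one arrival plus a fresh copy on the remaining n−k steps): m(n) = F(n) + Σ_{k<=n} f(k)·m(n−k), where F(n) = P(τ <= n) and m(0) = 0
m(1) = F(1) = 1/5
m(2) = F(2) + f(1)·m(1) = 2/5 + 1/5·1/5 = 11/25
m(3) = F(3) + f(1)·m(2) + f(2)·m(1) = 4/5 + 1/5·11/25 + 1/5·1/5 = 116/125
m(4) = F(4) + f(1)·m(3) + f(2)·m(2) + f(3)·m(1) = 4/5 + 1/5·116/125 + 1/5·11/25 + 2/5·1/5 = 721/625
m(5) = F(5) + f(1)·m(4) + f(2)·m(3) + f(3)·m(2) = 1 + 1/5·721/625 + 1/5·116/125 + 2/5·11/25 = 4976/3125
m(6) = F(6) + f(1)·m(5) + f(2)·m(4) + f(3)·m(3) + f(5)·m(1) = 1 + 1/5·4976/3125 + 1/5·721/625 + 2/5·116/125 + 1/5·1/5 = 30631/15625
m(7) = F(7) + f(1)·m(6) + f(2)·m(5) + f(3)·m(4) + f(5)·m(2) = 1 + 1/5·30631/15625 + 1/5·4976/3125 + 2/5·721/625 + 1/5·11/25 = 176561/78125
E[N_7] = m(7) = 176561/78125

176561/78125


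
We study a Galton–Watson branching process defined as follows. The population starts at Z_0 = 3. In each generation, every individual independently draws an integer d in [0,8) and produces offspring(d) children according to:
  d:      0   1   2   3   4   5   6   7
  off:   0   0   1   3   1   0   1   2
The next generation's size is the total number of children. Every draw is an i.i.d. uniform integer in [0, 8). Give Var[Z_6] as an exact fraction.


Outcome values over d=0..7: [0, 0, 1, 3, 1, 0, 1, 2]
Σy = 8, Σy² = 16, M = 8
μ = 8/8 = 1,  σ² = 16/8 − (1)² = 1
V_0 = 0, E_0 = 3
V_1 = 1·E_0 + (1)²·V_0 = 3;  E_1 = 3
V_2 = 1·E_1 + (1)²·V_1 = 6;  E_2 = 3
V_3 = 1·E_2 + (1)²·V_2 = 9;  E_3 = 3
V_4 = 1·E_3 + (1)²·V_3 = 12;  E_4 = 3
V_5 = 1·E_4 + (1)²·V_4 = 15;  E_5 = 3
V_6 = 1·E_5 + (1)²·V_5 = 18;  E_6 = 3

18


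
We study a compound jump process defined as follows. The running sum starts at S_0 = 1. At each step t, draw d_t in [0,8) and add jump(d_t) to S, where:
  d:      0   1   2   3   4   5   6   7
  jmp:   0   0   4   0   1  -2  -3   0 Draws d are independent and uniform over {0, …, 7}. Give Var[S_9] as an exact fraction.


135/4

Outcome values over d=0..7: [0, 0, 4, 0, 1, -2, -3, 0]
Σy = 0, Σy² = 30, M = 8
μ = 0/8 = 0,  σ² = 30/8 − (0)² = 15/4
Independent increments: Var[S_9] = 9·σ² = 9·(15/4) = 135/4


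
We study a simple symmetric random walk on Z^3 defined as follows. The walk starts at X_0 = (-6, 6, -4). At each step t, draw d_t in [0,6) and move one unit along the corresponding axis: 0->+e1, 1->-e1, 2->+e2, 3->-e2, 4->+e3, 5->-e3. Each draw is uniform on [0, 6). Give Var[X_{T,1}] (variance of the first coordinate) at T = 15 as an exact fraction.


5

Outcome values over d=0..5: [1, -1, 0, 0, 0, 0]
Σy = 0, Σy² = 2, M = 6
μ = 0/6 = 0,  σ² = 2/6 − (0)² = 1/3
Independent increments: Var[X_15] = 15·σ² = 15·(1/3) = 5


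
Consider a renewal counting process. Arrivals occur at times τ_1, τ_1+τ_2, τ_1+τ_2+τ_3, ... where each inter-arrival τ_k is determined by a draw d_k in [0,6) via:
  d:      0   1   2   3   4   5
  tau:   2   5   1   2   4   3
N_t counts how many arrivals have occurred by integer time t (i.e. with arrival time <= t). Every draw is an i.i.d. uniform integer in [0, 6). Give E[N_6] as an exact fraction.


Inter-arrival values over d=0..5: [2, 5, 1, 2, 4, 3]
Each d has probability 1/6, so the pmf of τ is: f(1) = 1/6, f(2) = 1/3, f(3) = 1/6, f(4) = 1/6, f(5) = 1/6
Renewal equation for m(n) = E[N_n]: condition on τ_1 = k (if k <= n, one arrival plus a fresh copy on the remaining n−k steps): m(n) = F(n) + Σ_{k<=n} f(k)·m(n−k), where F(n) = P(τ <= n) and m(0) = 0
m(1) = F(1) = 1/6
m(2) = F(2) + f(1)·m(1) = 1/2 + 1/6·1/6 = 19/36
m(3) = F(3) + f(1)·m(2) + f(2)·m(1) = 2/3 + 1/6·19/36 + 1/3·1/6 = 175/216
m(4) = F(4) + f(1)·m(3) + f(2)·m(2) + f(3)·m(1) = 5/6 + 1/6·175/216 + 1/3·19/36 + 1/6·1/6 = 1519/1296
m(5) = F(5) + f(1)·m(4) + f(2)·m(3) + f(3)·m(2) + f(4)·m(1) = 1 + 1/6·1519/1296 + 1/3·175/216 + 1/6·19/36 + 1/6·1/6 = 12295/7776
m(6) = F(6) + f(1)·m(5) + f(2)·m(4) + f(3)·m(3) + f(4)·m(2) + f(5)·m(1) = 1 + 1/6·12295/7776 + 1/3·1519/1296 + 1/6·175/216 + 1/6·19/36 + 1/6·1/6 = 88879/46656
E[N_6] = m(6) = 88879/46656

88879/46656


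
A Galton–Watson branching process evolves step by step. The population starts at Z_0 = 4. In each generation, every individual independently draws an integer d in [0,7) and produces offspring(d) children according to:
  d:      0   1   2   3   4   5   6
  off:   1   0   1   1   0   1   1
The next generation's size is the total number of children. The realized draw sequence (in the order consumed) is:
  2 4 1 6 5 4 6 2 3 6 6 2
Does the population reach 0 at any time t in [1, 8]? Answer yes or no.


no

gen 0: Z_0=4, draws=[2, 4, 1, 6], offspring=[1, 0, 0, 1], Z_1=2
gen 1: Z_1=2, draws=[5, 4], offspring=[1, 0], Z_2=1
gen 2: Z_2=1, draws=[6], offspring=[1], Z_3=1
gen 3: Z_3=1, draws=[2], offspring=[1], Z_4=1
gen 4: Z_4=1, draws=[3], offspring=[1], Z_5=1
gen 5: Z_5=1, draws=[6], offspring=[1], Z_6=1
gen 6: Z_6=1, draws=[6], offspring=[1], Z_7=1
gen 7: Z_7=1, draws=[2], offspring=[1], Z_8=1


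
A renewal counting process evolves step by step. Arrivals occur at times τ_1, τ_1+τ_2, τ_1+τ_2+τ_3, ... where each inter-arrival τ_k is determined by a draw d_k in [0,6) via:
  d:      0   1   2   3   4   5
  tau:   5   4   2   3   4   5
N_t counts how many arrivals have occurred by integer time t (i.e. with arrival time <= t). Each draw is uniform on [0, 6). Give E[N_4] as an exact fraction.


Inter-arrival values over d=0..5: [5, 4, 2, 3, 4, 5]
Each d has probability 1/6, so the pmf of τ is: f(2) = 1/6, f(3) = 1/6, f(4) = 1/3, f(5) = 1/3
Renewal equation for m(n) = E[N_n]: condition on τ_1 = k (if k <= n, one arrival plus a fresh copy on the remaining n−k steps): m(n) = F(n) + Σ_{k<=n} f(k)·m(n−k), where F(n) = P(τ <= n) and m(0) = 0
m(1) = F(1) = 0
m(2) = F(2) = 1/6
m(3) = F(3) = 1/3
m(4) = F(4) + f(2)·m(2) = 2/3 + 1/6·1/6 = 25/36
E[N_4] = m(4) = 25/36

25/36


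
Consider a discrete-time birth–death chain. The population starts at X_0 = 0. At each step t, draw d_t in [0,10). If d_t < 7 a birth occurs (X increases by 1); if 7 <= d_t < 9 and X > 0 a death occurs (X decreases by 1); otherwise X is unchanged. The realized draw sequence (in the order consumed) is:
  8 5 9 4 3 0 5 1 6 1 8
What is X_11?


7

t=0: X=0, d=8 → hold, X_1=0
t=1: X=0, d=5 → birth, X_2=1
t=2: X=1, d=9 → hold, X_3=1
t=3: X=1, d=4 → birth, X_4=2
t=4: X=2, d=3 → birth, X_5=3
t=5: X=3, d=0 → birth, X_6=4
t=6: X=4, d=5 → birth, X_7=5
t=7: X=5, d=1 → birth, X_8=6
t=8: X=6, d=6 → birth, X_9=7
t=9: X=7, d=1 → birth, X_10=8
t=10: X=8, d=8 → death, X_11=7


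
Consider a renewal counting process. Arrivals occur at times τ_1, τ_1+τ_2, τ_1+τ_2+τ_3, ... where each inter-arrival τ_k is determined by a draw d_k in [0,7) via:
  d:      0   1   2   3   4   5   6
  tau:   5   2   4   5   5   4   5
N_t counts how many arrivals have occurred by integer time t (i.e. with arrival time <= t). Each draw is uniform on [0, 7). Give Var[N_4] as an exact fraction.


692/2401

Inter-arrival values over d=0..6: [5, 2, 4, 5, 5, 4, 5]
Each d has probability 1/7, so the pmf of τ is: f(2) = 1/7, f(4) = 2/7, f(5) = 4/7
Let p_n(j) = P(N_n = j), with p_0 = [1]. Condition on τ_1: p_n(0) = P(τ > n), and for j >= 1, p_n(j) = Σ_{k<=n} f(k)·p_{n−k}(j−1)
p_1 = [1]  (j = 0)
p_2 = [6/7, 1/7]  (j = 0..1)
p_3 = [6/7, 1/7]  (j = 0..1)
p_4 = [4/7, 20/49, 1/49]  (j = 0..2)
E[N_4] = Σ j·p_4(j) = 22/49;  E[N_4²] = Σ j²·p_4(j) = 24/49
Var[N_4] = 24/49 − (22/49)² = 692/2401


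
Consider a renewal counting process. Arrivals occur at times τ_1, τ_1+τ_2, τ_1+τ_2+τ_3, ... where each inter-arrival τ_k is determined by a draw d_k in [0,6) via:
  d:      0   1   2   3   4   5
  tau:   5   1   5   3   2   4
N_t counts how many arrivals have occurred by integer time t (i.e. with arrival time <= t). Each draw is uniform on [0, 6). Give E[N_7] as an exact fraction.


Inter-arrival values over d=0..5: [5, 1, 5, 3, 2, 4]
Each d has probability 1/6, so the pmf of τ is: f(1) = 1/6, f(2) = 1/6, f(3) = 1/6, f(4) = 1/6, f(5) = 1/3
Renewal equation for m(n) = E[N_n]: condition on τ_1 = k (if k <= n, one arrival plus a fresh copy on the remaining n−k steps): m(n) = F(n) + Σ_{k<=n} f(k)·m(n−k), where F(n) = P(τ <= n) and m(0) = 0
m(1) = F(1) = 1/6
m(2) = F(2) + f(1)·m(1) = 1/3 + 1/6·1/6 = 13/36
m(3) = F(3) + f(1)·m(2) + f(2)·m(1) = 1/2 + 1/6·13/36 + 1/6·1/6 = 127/216
m(4) = F(4) + f(1)·m(3) + f(2)·m(2) + f(3)·m(1) = 2/3 + 1/6·127/216 + 1/6·13/36 + 1/6·1/6 = 1105/1296
m(5) = F(5) + f(1)·m(4) + f(2)·m(3) + f(3)·m(2) + f(4)·m(1) = 1 + 1/6·1105/1296 + 1/6·127/216 + 1/6·13/36 + 1/6·1/6 = 10327/7776
m(6) = F(6) + f(1)·m(5) + f(2)·m(4) + f(3)·m(3) + f(4)·m(2) + f(5)·m(1) = 1 + 1/6·10327/7776 + 1/6·1105/1296 + 1/6·127/216 + 1/6·13/36 + 1/3·1/6 = 73585/46656
m(7) = F(7) + f(1)·m(6) + f(2)·m(5) + f(3)·m(4) + f(4)·m(3) + f(5)·m(2) = 1 + 1/6·73585/46656 + 1/6·10327/7776 + 1/6·1105/1296 + 1/6·127/216 + 1/3·13/36 = 516391/279936
E[N_7] = m(7) = 516391/279936

516391/279936


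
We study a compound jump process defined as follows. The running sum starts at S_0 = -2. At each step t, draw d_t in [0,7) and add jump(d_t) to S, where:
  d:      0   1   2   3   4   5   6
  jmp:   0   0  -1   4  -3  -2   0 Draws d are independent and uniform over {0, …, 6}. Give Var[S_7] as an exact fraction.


206/7

Outcome values over d=0..6: [0, 0, -1, 4, -3, -2, 0]
Σy = -2, Σy² = 30, M = 7
μ = -2/7 = -2/7,  σ² = 30/7 − (-2/7)² = 206/49
Independent increments: Var[S_7] = 7·σ² = 7·(206/49) = 206/7


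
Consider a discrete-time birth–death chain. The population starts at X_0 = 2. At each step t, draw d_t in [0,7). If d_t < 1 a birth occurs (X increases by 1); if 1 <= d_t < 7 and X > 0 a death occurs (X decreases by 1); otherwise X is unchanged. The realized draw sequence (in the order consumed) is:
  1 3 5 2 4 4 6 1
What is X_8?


t=0: X=2, d=1 → death, X_1=1
t=1: X=1, d=3 → death, X_2=0
t=2: X=0, d=5 → hold, X_3=0
t=3: X=0, d=2 → hold, X_4=0
t=4: X=0, d=4 → hold, X_5=0
t=5: X=0, d=4 → hold, X_6=0
t=6: X=0, d=6 → hold, X_7=0
t=7: X=0, d=1 → hold, X_8=0

0


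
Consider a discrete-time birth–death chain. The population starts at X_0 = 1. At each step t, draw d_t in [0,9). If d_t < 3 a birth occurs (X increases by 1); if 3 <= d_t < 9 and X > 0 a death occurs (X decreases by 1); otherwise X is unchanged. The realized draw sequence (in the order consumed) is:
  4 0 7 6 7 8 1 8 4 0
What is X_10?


1

t=0: X=1, d=4 → death, X_1=0
t=1: X=0, d=0 → birth, X_2=1
t=2: X=1, d=7 → death, X_3=0
t=3: X=0, d=6 → hold, X_4=0
t=4: X=0, d=7 → hold, X_5=0
t=5: X=0, d=8 → hold, X_6=0
t=6: X=0, d=1 → birth, X_7=1
t=7: X=1, d=8 → death, X_8=0
t=8: X=0, d=4 → hold, X_9=0
t=9: X=0, d=0 → birth, X_10=1


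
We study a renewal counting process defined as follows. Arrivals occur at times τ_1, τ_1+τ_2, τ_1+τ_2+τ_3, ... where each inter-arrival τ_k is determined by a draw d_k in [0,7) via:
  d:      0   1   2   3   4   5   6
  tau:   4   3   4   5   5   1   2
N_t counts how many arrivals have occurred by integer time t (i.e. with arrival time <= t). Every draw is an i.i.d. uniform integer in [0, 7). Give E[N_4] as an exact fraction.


Inter-arrival values over d=0..6: [4, 3, 4, 5, 5, 1, 2]
Each d has probability 1/7, so the pmf of τ is: f(1) = 1/7, f(2) = 1/7, f(3) = 1/7, f(4) = 2/7, f(5) = 2/7
Renewal equation for m(n) = E[N_n]: condition on τ_1 = k (if k <= n, one arrival plus a fresh copy on the remaining n−k steps): m(n) = F(n) + Σ_{k<=n} f(k)·m(n−k), where F(n) = P(τ <= n) and m(0) = 0
m(1) = F(1) = 1/7
m(2) = F(2) + f(1)·m(1) = 2/7 + 1/7·1/7 = 15/49
m(3) = F(3) + f(1)·m(2) + f(2)·m(1) = 3/7 + 1/7·15/49 + 1/7·1/7 = 169/343
m(4) = F(4) + f(1)·m(3) + f(2)·m(2) + f(3)·m(1) = 5/7 + 1/7·169/343 + 1/7·15/49 + 1/7·1/7 = 2038/2401
E[N_4] = m(4) = 2038/2401

2038/2401


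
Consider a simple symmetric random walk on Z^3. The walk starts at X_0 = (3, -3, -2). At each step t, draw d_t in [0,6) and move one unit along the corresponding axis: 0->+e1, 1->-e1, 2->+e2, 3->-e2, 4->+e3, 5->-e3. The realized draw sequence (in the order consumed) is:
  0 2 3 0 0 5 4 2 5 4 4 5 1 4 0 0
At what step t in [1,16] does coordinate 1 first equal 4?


1

t=0: X=(3, -3, -2), d=0 → +e1, X_1=(4, -3, -2)
t=1: X=(4, -3, -2), d=2 → +e2, X_2=(4, -2, -2)
t=2: X=(4, -2, -2), d=3 → -e2, X_3=(4, -3, -2)
t=3: X=(4, -3, -2), d=0 → +e1, X_4=(5, -3, -2)
t=4: X=(5, -3, -2), d=0 → +e1, X_5=(6, -3, -2)
t=5: X=(6, -3, -2), d=5 → -e3, X_6=(6, -3, -3)
t=6: X=(6, -3, -3), d=4 → +e3, X_7=(6, -3, -2)
t=7: X=(6, -3, -2), d=2 → +e2, X_8=(6, -2, -2)
t=8: X=(6, -2, -2), d=5 → -e3, X_9=(6, -2, -3)
t=9: X=(6, -2, -3), d=4 → +e3, X_10=(6, -2, -2)
t=10: X=(6, -2, -2), d=4 → +e3, X_11=(6, -2, -1)
t=11: X=(6, -2, -1), d=5 → -e3, X_12=(6, -2, -2)
t=12: X=(6, -2, -2), d=1 → -e1, X_13=(5, -2, -2)
t=13: X=(5, -2, -2), d=4 → +e3, X_14=(5, -2, -1)
t=14: X=(5, -2, -1), d=0 → +e1, X_15=(6, -2, -1)
t=15: X=(6, -2, -1), d=0 → +e1, X_16=(7, -2, -1)


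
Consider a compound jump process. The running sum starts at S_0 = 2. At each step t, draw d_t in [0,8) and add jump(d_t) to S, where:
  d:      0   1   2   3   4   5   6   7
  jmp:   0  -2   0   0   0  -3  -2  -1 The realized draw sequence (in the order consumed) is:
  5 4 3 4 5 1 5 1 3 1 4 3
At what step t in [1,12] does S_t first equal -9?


t=0: S=2, d=5, jump=-3, S_1=-1
t=1: S=-1, d=4, jump=0, S_2=-1
t=2: S=-1, d=3, jump=0, S_3=-1
t=3: S=-1, d=4, jump=0, S_4=-1
t=4: S=-1, d=5, jump=-3, S_5=-4
t=5: S=-4, d=1, jump=-2, S_6=-6
t=6: S=-6, d=5, jump=-3, S_7=-9
t=7: S=-9, d=1, jump=-2, S_8=-11
t=8: S=-11, d=3, jump=0, S_9=-11
t=9: S=-11, d=1, jump=-2, S_10=-13
t=10: S=-13, d=4, jump=0, S_11=-13
t=11: S=-13, d=3, jump=0, S_12=-13

7


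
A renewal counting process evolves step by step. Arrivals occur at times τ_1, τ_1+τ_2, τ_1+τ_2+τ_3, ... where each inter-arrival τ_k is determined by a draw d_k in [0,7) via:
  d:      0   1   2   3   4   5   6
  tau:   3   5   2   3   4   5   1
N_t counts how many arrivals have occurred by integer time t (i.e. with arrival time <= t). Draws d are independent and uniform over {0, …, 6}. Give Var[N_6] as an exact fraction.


6175056502/13841287201

Inter-arrival values over d=0..6: [3, 5, 2, 3, 4, 5, 1]
Each d has probability 1/7, so the pmf of τ is: f(1) = 1/7, f(2) = 1/7, f(3) = 2/7, f(4) = 1/7, f(5) = 2/7
Let p_n(j) = P(N_n = j), with p_0 = [1]. Condition on τ_1: p_n(0) = P(τ > n), and for j >= 1, p_n(j) = Σ_{k<=n} f(k)·p_{n−k}(j−1)
p_1 = [6/7, 1/7]  (j = 0..1)
p_2 = [5/7, 13/49, 1/49]  (j = 0..2)
p_3 = [3/7, 25/49, 20/343, 1/343]  (j = 0..3)
p_4 = [2/7, 27/49, 52/343, 27/2401, 1/2401]  (j = 0..4)
p_5 = [0, 5/7, 85/343, 86/2401, 34/16807, 1/16807]  (j = 0..5)
p_6 = [0, 25/49, 139/343, 184/2401, 127/16807, 41/117649, 1/117649]  (j = 0..6)
E[N_6] = Σ j·p_6(j) = 186194/117649;  E[N_6²] = Σ j²·p_6(j) = 347162/117649
Var[N_6] = 347162/117649 − (186194/117649)² = 6175056502/13841287201


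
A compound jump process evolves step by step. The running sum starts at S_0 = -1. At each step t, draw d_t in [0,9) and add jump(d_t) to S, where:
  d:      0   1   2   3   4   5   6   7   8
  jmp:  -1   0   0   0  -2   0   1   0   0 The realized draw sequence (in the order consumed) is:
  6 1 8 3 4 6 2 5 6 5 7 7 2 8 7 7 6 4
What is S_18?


t=0: S=-1, d=6, jump=1, S_1=0
t=1: S=0, d=1, jump=0, S_2=0
t=2: S=0, d=8, jump=0, S_3=0
t=3: S=0, d=3, jump=0, S_4=0
t=4: S=0, d=4, jump=-2, S_5=-2
t=5: S=-2, d=6, jump=1, S_6=-1
t=6: S=-1, d=2, jump=0, S_7=-1
t=7: S=-1, d=5, jump=0, S_8=-1
t=8: S=-1, d=6, jump=1, S_9=0
t=9: S=0, d=5, jump=0, S_10=0
t=10: S=0, d=7, jump=0, S_11=0
t=11: S=0, d=7, jump=0, S_12=0
t=12: S=0, d=2, jump=0, S_13=0
t=13: S=0, d=8, jump=0, S_14=0
t=14: S=0, d=7, jump=0, S_15=0
t=15: S=0, d=7, jump=0, S_16=0
t=16: S=0, d=6, jump=1, S_17=1
t=17: S=1, d=4, jump=-2, S_18=-1

-1


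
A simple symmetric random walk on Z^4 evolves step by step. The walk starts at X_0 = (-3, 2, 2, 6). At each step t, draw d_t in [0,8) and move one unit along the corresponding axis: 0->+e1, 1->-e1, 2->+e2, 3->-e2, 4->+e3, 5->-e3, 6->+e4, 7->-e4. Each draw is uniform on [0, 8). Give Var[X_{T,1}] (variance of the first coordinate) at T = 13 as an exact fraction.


13/4

Outcome values over d=0..7: [1, -1, 0, 0, 0, 0, 0, 0]
Σy = 0, Σy² = 2, M = 8
μ = 0/8 = 0,  σ² = 2/8 − (0)² = 1/4
Independent increments: Var[X_13] = 13·σ² = 13·(1/4) = 13/4


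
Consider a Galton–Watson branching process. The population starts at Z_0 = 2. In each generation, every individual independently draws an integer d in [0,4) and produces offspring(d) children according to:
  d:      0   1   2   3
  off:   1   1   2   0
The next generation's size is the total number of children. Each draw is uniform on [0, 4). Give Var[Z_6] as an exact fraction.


Outcome values over d=0..3: [1, 1, 2, 0]
Σy = 4, Σy² = 6, M = 4
μ = 4/4 = 1,  σ² = 6/4 − (1)² = 1/2
V_0 = 0, E_0 = 2
V_1 = 1/2·E_0 + (1)²·V_0 = 1;  E_1 = 2
V_2 = 1/2·E_1 + (1)²·V_1 = 2;  E_2 = 2
V_3 = 1/2·E_2 + (1)²·V_2 = 3;  E_3 = 2
V_4 = 1/2·E_3 + (1)²·V_3 = 4;  E_4 = 2
V_5 = 1/2·E_4 + (1)²·V_4 = 5;  E_5 = 2
V_6 = 1/2·E_5 + (1)²·V_5 = 6;  E_6 = 2

6


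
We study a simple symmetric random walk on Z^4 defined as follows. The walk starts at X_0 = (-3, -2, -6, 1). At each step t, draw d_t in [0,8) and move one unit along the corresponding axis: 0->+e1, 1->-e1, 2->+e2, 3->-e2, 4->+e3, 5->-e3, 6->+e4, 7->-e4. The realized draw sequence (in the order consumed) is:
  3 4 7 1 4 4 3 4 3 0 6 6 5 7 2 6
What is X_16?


t=0: X=(-3, -2, -6, 1), d=3 → -e2, X_1=(-3, -3, -6, 1)
t=1: X=(-3, -3, -6, 1), d=4 → +e3, X_2=(-3, -3, -5, 1)
t=2: X=(-3, -3, -5, 1), d=7 → -e4, X_3=(-3, -3, -5, 0)
t=3: X=(-3, -3, -5, 0), d=1 → -e1, X_4=(-4, -3, -5, 0)
t=4: X=(-4, -3, -5, 0), d=4 → +e3, X_5=(-4, -3, -4, 0)
t=5: X=(-4, -3, -4, 0), d=4 → +e3, X_6=(-4, -3, -3, 0)
t=6: X=(-4, -3, -3, 0), d=3 → -e2, X_7=(-4, -4, -3, 0)
t=7: X=(-4, -4, -3, 0), d=4 → +e3, X_8=(-4, -4, -2, 0)
t=8: X=(-4, -4, -2, 0), d=3 → -e2, X_9=(-4, -5, -2, 0)
t=9: X=(-4, -5, -2, 0), d=0 → +e1, X_10=(-3, -5, -2, 0)
t=10: X=(-3, -5, -2, 0), d=6 → +e4, X_11=(-3, -5, -2, 1)
t=11: X=(-3, -5, -2, 1), d=6 → +e4, X_12=(-3, -5, -2, 2)
t=12: X=(-3, -5, -2, 2), d=5 → -e3, X_13=(-3, -5, -3, 2)
t=13: X=(-3, -5, -3, 2), d=7 → -e4, X_14=(-3, -5, -3, 1)
t=14: X=(-3, -5, -3, 1), d=2 → +e2, X_15=(-3, -4, -3, 1)
t=15: X=(-3, -4, -3, 1), d=6 → +e4, X_16=(-3, -4, -3, 2)

(-3, -4, -3, 2)


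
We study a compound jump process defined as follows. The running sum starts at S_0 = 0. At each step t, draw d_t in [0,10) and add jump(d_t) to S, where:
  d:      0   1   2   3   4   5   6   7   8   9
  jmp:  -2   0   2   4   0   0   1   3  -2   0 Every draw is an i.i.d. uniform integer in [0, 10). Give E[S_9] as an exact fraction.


Outcome values over d=0..9: [-2, 0, 2, 4, 0, 0, 1, 3, -2, 0]
Σy = 6, Σy² = 38, M = 10
μ = 6/10 = 3/5,  σ² = 38/10 − (3/5)² = 86/25
E[S_9] = 0 + 9·(3/5) = 27/5

27/5


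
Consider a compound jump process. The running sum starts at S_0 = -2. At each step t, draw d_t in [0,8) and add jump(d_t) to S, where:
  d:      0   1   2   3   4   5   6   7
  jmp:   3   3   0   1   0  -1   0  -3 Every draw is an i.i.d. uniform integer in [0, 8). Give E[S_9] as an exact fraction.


11/8

Outcome values over d=0..7: [3, 3, 0, 1, 0, -1, 0, -3]
Σy = 3, Σy² = 29, M = 8
μ = 3/8 = 3/8,  σ² = 29/8 − (3/8)² = 223/64
E[S_9] = -2 + 9·(3/8) = 11/8


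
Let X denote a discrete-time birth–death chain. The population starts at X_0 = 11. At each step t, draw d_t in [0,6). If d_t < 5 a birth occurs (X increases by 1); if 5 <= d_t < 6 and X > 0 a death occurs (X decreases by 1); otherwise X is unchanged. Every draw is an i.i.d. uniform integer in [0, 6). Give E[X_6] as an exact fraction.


X can drop by at most 1 per step and X_0 = 11 > T = 6, so X_t >= 11 − t >= 5 > 0 for every t <= 6: the floor at 0 (the 'and X > 0' condition) never binds. Hence X_6 = X_0 + Σ_{t<6} Y_t with i.i.d. increments Y_t = y(d_t) ∈ {+1, −1, 0}.
Outcome values over d=0..5: [1, 1, 1, 1, 1, -1]
Σy = 4, Σy² = 6, M = 6
μ = 4/6 = 2/3,  σ² = 6/6 − (2/3)² = 5/9
E[X_6] = 11 + 6·(2/3) = 15

15


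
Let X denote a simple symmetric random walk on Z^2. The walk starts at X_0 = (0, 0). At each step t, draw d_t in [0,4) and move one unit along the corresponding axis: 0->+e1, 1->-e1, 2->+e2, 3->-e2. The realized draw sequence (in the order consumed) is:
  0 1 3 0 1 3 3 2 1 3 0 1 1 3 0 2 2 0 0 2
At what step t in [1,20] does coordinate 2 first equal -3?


7

t=0: X=(0, 0), d=0 → +e1, X_1=(1, 0)
t=1: X=(1, 0), d=1 → -e1, X_2=(0, 0)
t=2: X=(0, 0), d=3 → -e2, X_3=(0, -1)
t=3: X=(0, -1), d=0 → +e1, X_4=(1, -1)
t=4: X=(1, -1), d=1 → -e1, X_5=(0, -1)
t=5: X=(0, -1), d=3 → -e2, X_6=(0, -2)
t=6: X=(0, -2), d=3 → -e2, X_7=(0, -3)
t=7: X=(0, -3), d=2 → +e2, X_8=(0, -2)
t=8: X=(0, -2), d=1 → -e1, X_9=(-1, -2)
t=9: X=(-1, -2), d=3 → -e2, X_10=(-1, -3)
t=10: X=(-1, -3), d=0 → +e1, X_11=(0, -3)
t=11: X=(0, -3), d=1 → -e1, X_12=(-1, -3)
t=12: X=(-1, -3), d=1 → -e1, X_13=(-2, -3)
t=13: X=(-2, -3), d=3 → -e2, X_14=(-2, -4)
t=14: X=(-2, -4), d=0 → +e1, X_15=(-1, -4)
t=15: X=(-1, -4), d=2 → +e2, X_16=(-1, -3)
t=16: X=(-1, -3), d=2 → +e2, X_17=(-1, -2)
t=17: X=(-1, -2), d=0 → +e1, X_18=(0, -2)
t=18: X=(0, -2), d=0 → +e1, X_19=(1, -2)
t=19: X=(1, -2), d=2 → +e2, X_20=(1, -1)


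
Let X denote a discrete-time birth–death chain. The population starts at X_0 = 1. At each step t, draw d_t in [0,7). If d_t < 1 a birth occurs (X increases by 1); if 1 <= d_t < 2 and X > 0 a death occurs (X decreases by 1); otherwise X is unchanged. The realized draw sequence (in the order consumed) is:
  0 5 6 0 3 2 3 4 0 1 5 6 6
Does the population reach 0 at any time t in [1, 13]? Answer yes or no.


t=0: X=1, d=0 → birth, X_1=2
t=1: X=2, d=5 → hold, X_2=2
t=2: X=2, d=6 → hold, X_3=2
t=3: X=2, d=0 → birth, X_4=3
t=4: X=3, d=3 → hold, X_5=3
t=5: X=3, d=2 → hold, X_6=3
t=6: X=3, d=3 → hold, X_7=3
t=7: X=3, d=4 → hold, X_8=3
t=8: X=3, d=0 → birth, X_9=4
t=9: X=4, d=1 → death, X_10=3
t=10: X=3, d=5 → hold, X_11=3
t=11: X=3, d=6 → hold, X_12=3
t=12: X=3, d=6 → hold, X_13=3

no


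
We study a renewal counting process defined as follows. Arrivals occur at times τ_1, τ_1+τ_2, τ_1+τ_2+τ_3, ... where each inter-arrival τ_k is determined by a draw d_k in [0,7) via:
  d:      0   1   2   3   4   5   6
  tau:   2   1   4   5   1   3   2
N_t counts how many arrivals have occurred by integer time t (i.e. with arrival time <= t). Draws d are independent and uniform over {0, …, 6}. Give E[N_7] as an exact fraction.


2114282/823543

Inter-arrival values over d=0..6: [2, 1, 4, 5, 1, 3, 2]
Each d has probability 1/7, so the pmf of τ is: f(1) = 2/7, f(2) = 2/7, f(3) = 1/7, f(4) = 1/7, f(5) = 1/7
Renewal equation for m(n) = E[N_n]: condition on τ_1 = k (if k <= n, one arrival plus a fresh copy on the remaining n−k steps): m(n) = F(n) + Σ_{k<=n} f(k)·m(n−k), where F(n) = P(τ <= n) and m(0) = 0
m(1) = F(1) = 2/7
m(2) = F(2) + f(1)·m(1) = 4/7 + 2/7·2/7 = 32/49
m(3) = F(3) + f(1)·m(2) + f(2)·m(1) = 5/7 + 2/7·32/49 + 2/7·2/7 = 337/343
m(4) = F(4) + f(1)·m(3) + f(2)·m(2) + f(3)·m(1) = 6/7 + 2/7·337/343 + 2/7·32/49 + 1/7·2/7 = 3278/2401
m(5) = F(5) + f(1)·m(4) + f(2)·m(3) + f(3)·m(2) + f(4)·m(1) = 1 + 2/7·3278/2401 + 2/7·337/343 + 1/7·32/49 + 1/7·2/7 = 30335/16807
m(6) = F(6) + f(1)·m(5) + f(2)·m(4) + f(3)·m(3) + f(4)·m(2) + f(5)·m(1) = 1 + 2/7·30335/16807 + 2/7·3278/2401 + 1/7·337/343 + 1/7·32/49 + 1/7·2/7 = 256502/117649
m(7) = F(7) + f(1)·m(6) + f(2)·m(5) + f(3)·m(4) + f(4)·m(3) + f(5)·m(2) = 1 + 2/7·256502/117649 + 2/7·30335/16807 + 1/7·3278/2401 + 1/7·337/343 + 1/7·32/49 = 2114282/823543
E[N_7] = m(7) = 2114282/823543
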